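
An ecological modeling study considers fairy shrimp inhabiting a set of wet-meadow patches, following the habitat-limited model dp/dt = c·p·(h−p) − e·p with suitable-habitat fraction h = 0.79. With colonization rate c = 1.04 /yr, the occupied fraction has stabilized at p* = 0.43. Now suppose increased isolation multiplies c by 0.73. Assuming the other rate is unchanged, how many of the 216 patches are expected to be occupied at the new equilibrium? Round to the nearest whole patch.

64

Balance c(h−p*) = e gives e = 1.04×(0.79 − 0.43000) = 0.37440.
New p* = 0.79 − e/c = 0.79 − 0.37440/0.75920 = 0.29685.
Expected occupied = 216 × 0.29685 = 64.12 ≈ 64.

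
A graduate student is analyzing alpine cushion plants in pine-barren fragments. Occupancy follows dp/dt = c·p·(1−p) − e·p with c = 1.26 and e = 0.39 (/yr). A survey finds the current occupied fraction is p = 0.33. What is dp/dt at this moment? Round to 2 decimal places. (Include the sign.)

0.15

Colonization term: c·p·(1−p) = 1.26×0.33×0.6700 = 0.27859.
Extinction term: e·p = 0.12870.
dp/dt = 0.27859 − 0.12870 = 0.14989.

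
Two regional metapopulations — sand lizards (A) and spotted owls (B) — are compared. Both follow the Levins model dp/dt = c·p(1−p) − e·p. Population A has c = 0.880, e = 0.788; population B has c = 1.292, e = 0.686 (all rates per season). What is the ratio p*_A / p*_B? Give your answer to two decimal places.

A: p*_A = 1 − 0.788/0.880 = 0.1045.
B: p*_B = 1 − 0.686/1.292 = 0.4690.
p*_A / p*_B = 0.1045/0.4690 = 0.2229.

0.22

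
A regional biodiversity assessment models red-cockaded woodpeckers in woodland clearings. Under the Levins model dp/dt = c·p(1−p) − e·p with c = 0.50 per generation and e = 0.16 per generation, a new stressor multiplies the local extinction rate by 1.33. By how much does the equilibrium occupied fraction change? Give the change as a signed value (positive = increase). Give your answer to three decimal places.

Before: p* = 1 − 0.16/0.50 = 0.6800.
After the change, c = 0.5, e = 0.2128, so p* = 1 − 0.2128/0.5 = 0.5744.
Δp* = 0.5744 − 0.6800 = -0.1056.

-0.106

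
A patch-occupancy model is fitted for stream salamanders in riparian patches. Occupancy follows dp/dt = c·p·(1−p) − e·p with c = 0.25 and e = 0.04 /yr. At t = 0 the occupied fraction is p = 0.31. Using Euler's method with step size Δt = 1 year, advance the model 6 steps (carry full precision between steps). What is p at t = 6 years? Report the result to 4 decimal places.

Update rule: p ← p + [c·p·(1−p) − e·p]·Δt with Δt = 1.
t = 1: p = 0.31000 + (+0.04107) = 0.35107
t = 2: p = 0.35107 + (+0.04291) = 0.39399
t = 3: p = 0.39399 + (+0.04393) = 0.43792
t = 4: p = 0.43792 + (+0.04402) = 0.48194
t = 5: p = 0.48194 + (+0.04314) = 0.52508
t = 6: p = 0.52508 + (+0.04134) = 0.56642

0.5664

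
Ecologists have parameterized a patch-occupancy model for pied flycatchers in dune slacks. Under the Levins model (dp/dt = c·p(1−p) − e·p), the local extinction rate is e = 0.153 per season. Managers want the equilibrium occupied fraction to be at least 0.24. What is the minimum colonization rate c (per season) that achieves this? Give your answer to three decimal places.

p* = 1 − e/c ≥ 0.24 requires e/c ≤ 0.7600, i.e. c ≥ e/0.7600.
c_min = 0.153/0.7600 = 0.2013.

0.201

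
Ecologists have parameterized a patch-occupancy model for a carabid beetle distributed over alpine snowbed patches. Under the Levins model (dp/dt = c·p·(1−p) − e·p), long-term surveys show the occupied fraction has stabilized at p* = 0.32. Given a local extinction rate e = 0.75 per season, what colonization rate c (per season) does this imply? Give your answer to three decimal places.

1.103

At equilibrium c(1−p*) = e, so c = e/(1−p*).
c = 0.75/(1 − 0.32) = 0.75/0.6800 = 1.1029.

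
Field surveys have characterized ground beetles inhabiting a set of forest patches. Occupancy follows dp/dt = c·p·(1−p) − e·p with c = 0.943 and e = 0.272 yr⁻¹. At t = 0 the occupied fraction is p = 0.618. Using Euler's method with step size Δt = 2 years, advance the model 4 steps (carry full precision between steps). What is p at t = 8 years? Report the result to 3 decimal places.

0.711

Update rule: p ← p + [c·p·(1−p) − e·p]·Δt with Δt = 2.
t = 2: p = 0.61800 + (+0.10905) = 0.72705
t = 4: p = 0.72705 + (-0.02124) = 0.70581
t = 6: p = 0.70581 + (+0.00765) = 0.71346
t = 8: p = 0.71346 + (-0.00256) = 0.71090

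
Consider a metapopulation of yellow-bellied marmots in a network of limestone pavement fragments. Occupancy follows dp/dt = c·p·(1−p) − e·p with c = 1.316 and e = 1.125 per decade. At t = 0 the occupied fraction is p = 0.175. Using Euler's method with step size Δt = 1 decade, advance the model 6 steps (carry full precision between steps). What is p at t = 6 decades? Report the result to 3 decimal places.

0.152

Update rule: p ← p + [c·p·(1−p) − e·p]·Δt with Δt = 1.
  1  |  dp/dt·Δt = -0.006878  |  p_1 = 0.168122
  2  |  dp/dt·Δt = -0.005086  |  p_2 = 0.163037
  3  |  dp/dt·Δt = -0.003841  |  p_3 = 0.159196
  4  |  dp/dt·Δt = -0.002946  |  p_4 = 0.156251
  5  |  dp/dt·Δt = -0.002285  |  p_5 = 0.153965
  6  |  dp/dt·Δt = -0.001789  |  p_6 = 0.152177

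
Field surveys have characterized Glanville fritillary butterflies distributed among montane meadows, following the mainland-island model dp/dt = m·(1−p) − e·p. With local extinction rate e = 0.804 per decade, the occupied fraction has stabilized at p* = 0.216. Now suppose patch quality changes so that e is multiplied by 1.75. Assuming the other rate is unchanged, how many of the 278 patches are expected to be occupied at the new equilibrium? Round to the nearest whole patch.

38

Balance m(1−p*) = e·p* gives m = e·p*/(1−p*) = 0.804×0.21600/0.78400 = 0.22151.
New p* = m/(m+e) = 0.22151/(0.22151+1.40700) = 0.13602.
Expected occupied = 278 × 0.13602 = 37.81 ≈ 38.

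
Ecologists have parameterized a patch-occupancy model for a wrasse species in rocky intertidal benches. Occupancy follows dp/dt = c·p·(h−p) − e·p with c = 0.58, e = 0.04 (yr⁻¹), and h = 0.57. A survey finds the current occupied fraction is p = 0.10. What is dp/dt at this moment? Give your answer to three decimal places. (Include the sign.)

Colonization term: c·p·(h−p) = 0.58×0.10×0.4700 = 0.02726.
Extinction term: e·p = 0.00400.
dp/dt = 0.02726 − 0.00400 = 0.02326.

0.023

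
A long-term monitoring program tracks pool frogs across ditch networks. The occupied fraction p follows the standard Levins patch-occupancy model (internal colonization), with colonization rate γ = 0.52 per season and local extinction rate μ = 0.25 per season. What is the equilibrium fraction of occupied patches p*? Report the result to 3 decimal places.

0.519

At equilibrium, colonization balances extinction: γ·p*·(1−p*) = μ·p*.
So p* = 1 − μ/γ = 1 − 0.25/0.52 = 1 − 0.4808 = 0.5192.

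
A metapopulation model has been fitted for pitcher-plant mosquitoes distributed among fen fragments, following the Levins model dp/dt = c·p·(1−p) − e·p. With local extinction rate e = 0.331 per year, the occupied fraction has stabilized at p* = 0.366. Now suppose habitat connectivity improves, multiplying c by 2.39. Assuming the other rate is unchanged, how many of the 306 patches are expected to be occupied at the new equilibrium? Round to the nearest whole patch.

225

Balance c(1−p*) = e gives c = e/(1 − 0.36600) = 0.331/0.63400 = 0.52208.
New p* = 1 − e/c = 1 − 0.33100/1.24777 = 0.73473.
Expected occupied = 306 × 0.73473 = 224.83 ≈ 225.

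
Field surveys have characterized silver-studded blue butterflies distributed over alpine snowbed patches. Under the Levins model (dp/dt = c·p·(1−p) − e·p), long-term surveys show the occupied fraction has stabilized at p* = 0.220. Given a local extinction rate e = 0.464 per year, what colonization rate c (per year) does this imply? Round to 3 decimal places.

At equilibrium c(1−p*) = e, so c = e/(1−p*).
c = 0.464/(1 − 0.220) = 0.464/0.7800 = 0.5949.

0.595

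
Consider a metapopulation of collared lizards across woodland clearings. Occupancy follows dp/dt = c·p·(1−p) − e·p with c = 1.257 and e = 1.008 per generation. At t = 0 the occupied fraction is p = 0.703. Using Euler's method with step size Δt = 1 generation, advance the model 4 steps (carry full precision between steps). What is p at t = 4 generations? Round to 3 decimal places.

Update rule: p ← p + [c·p·(1−p) − e·p]·Δt with Δt = 1.
t = 1: p = 0.70300 + (-0.44617) = 0.25683
t = 2: p = 0.25683 + (-0.01896) = 0.23786
t = 3: p = 0.23786 + (-0.01189) = 0.22597
t = 4: p = 0.22597 + (-0.00792) = 0.21805

0.218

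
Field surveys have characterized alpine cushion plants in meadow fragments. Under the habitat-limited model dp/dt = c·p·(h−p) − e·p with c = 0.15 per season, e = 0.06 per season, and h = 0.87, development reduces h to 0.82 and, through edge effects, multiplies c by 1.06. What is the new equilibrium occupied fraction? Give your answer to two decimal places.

0.44

Before: p* = h − e/c = 0.87 − 0.06/0.15 = 0.87 − 0.4000 = 0.4700.
After: c = 0.159, e = 0.06, h = 0.82; p* = 0.82 − 0.06/0.159 = 0.4426.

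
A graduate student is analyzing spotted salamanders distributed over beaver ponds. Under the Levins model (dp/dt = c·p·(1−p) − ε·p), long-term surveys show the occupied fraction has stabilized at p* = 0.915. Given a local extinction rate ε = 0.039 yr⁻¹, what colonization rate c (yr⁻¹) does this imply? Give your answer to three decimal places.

At equilibrium c(1−p*) = ε, so c = ε/(1−p*).
c = 0.039/(1 − 0.915) = 0.039/0.0850 = 0.4588.

0.459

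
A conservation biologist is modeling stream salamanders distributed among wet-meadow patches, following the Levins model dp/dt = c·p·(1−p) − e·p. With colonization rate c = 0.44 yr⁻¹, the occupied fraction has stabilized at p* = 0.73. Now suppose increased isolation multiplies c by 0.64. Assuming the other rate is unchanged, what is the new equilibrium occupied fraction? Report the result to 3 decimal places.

Balance c(1−p*) = e gives e = 0.44×(1 − 0.73000) = 0.11880.
New p* = 1 − e/c = 1 − 0.11880/0.28160 = 0.57812.

0.578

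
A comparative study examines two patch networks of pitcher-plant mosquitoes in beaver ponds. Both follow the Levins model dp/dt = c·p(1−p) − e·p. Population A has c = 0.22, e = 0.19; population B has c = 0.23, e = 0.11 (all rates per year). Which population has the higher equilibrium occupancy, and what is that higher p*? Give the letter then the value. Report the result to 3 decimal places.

A: p*_A = 1 − 0.19/0.22 = 0.1364.
B: p*_B = 1 − 0.11/0.23 = 0.5217.
B is higher at 0.5217.

B, 0.522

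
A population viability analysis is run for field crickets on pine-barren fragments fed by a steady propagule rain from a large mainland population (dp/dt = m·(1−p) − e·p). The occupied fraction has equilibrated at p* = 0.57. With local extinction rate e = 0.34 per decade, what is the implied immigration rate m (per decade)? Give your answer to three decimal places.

At equilibrium m(1−p*) = e·p*, so m = e·p*/(1−p*).
m = 0.34 × 0.57 / 0.4300 = 0.1938/0.4300 = 0.4507.

0.451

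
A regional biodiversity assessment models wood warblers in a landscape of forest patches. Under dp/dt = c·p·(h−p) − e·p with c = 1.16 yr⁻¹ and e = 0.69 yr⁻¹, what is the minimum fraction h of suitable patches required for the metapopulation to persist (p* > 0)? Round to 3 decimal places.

0.595

p* = h − e/c is positive only when h > e/c.
h_min = e/c = 0.69/1.16 = 0.5948.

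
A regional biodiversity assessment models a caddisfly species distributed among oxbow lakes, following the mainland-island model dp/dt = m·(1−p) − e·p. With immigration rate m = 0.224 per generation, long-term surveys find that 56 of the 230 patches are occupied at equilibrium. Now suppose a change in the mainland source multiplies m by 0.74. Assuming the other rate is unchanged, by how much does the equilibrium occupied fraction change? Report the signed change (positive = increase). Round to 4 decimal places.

Observed p* = 56/230 = 0.24348.
Balance m(1−p*) = e·p* gives e = m(1−p*)/p* = 0.224×0.75652/0.24348 = 0.69599.
New p* = m/(m+e) = 0.16576/(0.16576+0.69599) = 0.19235.
Δp* = 0.19235 − 0.24348 = -0.05113.

-0.0511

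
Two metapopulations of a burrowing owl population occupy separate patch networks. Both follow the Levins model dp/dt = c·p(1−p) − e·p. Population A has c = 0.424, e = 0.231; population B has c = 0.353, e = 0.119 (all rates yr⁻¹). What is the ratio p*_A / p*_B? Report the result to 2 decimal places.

0.69

A: p*_A = 1 − 0.231/0.424 = 0.4552.
B: p*_B = 1 − 0.119/0.353 = 0.6629.
p*_A / p*_B = 0.4552/0.6629 = 0.6867.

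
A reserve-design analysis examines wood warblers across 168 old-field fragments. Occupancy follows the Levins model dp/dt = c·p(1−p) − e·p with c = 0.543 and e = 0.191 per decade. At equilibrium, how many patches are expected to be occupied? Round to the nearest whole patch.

109

p* = 1 − e/c = 1 − 0.191/0.543 = 0.6483.
Expected occupied patches = N × p* = 168 × 0.6483 = 108.91 ≈ 109.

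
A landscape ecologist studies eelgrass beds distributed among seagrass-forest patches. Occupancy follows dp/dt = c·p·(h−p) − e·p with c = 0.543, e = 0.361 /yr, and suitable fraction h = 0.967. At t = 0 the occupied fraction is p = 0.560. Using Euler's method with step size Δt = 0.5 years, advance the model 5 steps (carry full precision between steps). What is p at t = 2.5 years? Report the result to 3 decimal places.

Update rule: p ← p + [c·p·(h−p) − e·p]·Δt with Δt = 0.5.
p: 0.56000 → 0.52080  (Δp = -0.03920)
p: 0.52080 → 0.48989  (Δp = -0.03091)
p: 0.48989 → 0.46492  (Δp = -0.02497)
p: 0.46492 → 0.44438  (Δp = -0.02054)
p: 0.44438 → 0.42722  (Δp = -0.01716)

0.427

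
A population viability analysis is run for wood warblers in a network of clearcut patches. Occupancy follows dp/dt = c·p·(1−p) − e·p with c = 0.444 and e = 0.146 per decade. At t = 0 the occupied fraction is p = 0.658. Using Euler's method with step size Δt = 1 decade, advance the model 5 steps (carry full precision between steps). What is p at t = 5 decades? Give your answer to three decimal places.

0.669

Update rule: p ← p + [c·p·(1−p) − e·p]·Δt with Δt = 1.
p: 0.65800 → 0.66185  (Δp = +0.00385)
p: 0.66185 → 0.66459  (Δp = +0.00274)
p: 0.66459 → 0.66653  (Δp = +0.00194)
p: 0.66653 → 0.66790  (Δp = +0.00137)
p: 0.66790 → 0.66887  (Δp = +0.00097)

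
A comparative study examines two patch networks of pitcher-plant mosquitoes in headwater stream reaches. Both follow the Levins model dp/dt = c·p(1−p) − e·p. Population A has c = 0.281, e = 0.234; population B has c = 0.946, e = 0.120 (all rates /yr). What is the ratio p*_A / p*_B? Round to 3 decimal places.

0.192

A: p*_A = 1 − 0.234/0.281 = 0.1673.
B: p*_B = 1 − 0.120/0.946 = 0.8732.
p*_A / p*_B = 0.1673/0.8732 = 0.1916.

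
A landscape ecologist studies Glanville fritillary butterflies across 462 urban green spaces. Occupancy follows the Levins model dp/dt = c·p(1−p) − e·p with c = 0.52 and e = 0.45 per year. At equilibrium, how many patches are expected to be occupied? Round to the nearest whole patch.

p* = 1 − e/c = 1 − 0.45/0.52 = 0.1346.
Expected occupied patches = N × p* = 462 × 0.1346 = 62.19 ≈ 62.

62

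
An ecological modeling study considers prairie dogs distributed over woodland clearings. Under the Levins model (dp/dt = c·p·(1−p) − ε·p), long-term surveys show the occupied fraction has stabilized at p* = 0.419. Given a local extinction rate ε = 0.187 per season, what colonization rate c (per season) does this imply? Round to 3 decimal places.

At equilibrium c(1−p*) = ε, so c = ε/(1−p*).
c = 0.187/(1 − 0.419) = 0.187/0.5810 = 0.3219.

0.322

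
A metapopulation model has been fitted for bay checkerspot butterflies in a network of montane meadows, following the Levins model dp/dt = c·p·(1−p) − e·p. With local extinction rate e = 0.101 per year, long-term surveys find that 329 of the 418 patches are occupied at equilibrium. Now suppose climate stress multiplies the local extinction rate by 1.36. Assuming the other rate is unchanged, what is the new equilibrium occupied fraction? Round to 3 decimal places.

Observed p* = 329/418 = 0.78708.
Balance c(1−p*) = e gives c = e/(1 − 0.78708) = 0.101/0.21292 = 0.47436.
New p* = 1 − e/c = 1 − 0.13736/0.47436 = 0.71043.

0.710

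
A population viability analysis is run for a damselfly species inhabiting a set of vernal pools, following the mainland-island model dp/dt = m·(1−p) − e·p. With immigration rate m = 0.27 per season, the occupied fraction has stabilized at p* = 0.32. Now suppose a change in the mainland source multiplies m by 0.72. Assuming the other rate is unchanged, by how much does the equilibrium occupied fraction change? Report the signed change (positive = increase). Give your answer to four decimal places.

-0.0669

Balance m(1−p*) = e·p* gives e = m(1−p*)/p* = 0.27×0.68000/0.32000 = 0.57375.
New p* = m/(m+e) = 0.19440/(0.19440+0.57375) = 0.25308.
Δp* = 0.25308 − 0.32000 = -0.06692.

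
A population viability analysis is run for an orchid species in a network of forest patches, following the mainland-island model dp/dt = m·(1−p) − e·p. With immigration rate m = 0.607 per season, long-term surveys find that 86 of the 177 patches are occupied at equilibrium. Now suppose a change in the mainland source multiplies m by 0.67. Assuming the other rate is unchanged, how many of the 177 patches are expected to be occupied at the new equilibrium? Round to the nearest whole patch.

69

Observed p* = 86/177 = 0.48588.
Balance m(1−p*) = e·p* gives e = m(1−p*)/p* = 0.607×0.51412/0.48588 = 0.64228.
New p* = m/(m+e) = 0.40669/(0.40669+0.64228) = 0.38770.
Expected occupied = 177 × 0.38770 = 68.62 ≈ 69.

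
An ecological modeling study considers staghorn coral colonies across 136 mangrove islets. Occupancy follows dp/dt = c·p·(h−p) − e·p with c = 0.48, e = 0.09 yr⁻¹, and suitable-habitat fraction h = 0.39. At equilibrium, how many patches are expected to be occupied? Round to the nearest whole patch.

p* = h − e/c = 0.39 − 0.1875 = 0.2025.
Expected occupied patches = N × p* = 136 × 0.2025 = 27.54 ≈ 28.

28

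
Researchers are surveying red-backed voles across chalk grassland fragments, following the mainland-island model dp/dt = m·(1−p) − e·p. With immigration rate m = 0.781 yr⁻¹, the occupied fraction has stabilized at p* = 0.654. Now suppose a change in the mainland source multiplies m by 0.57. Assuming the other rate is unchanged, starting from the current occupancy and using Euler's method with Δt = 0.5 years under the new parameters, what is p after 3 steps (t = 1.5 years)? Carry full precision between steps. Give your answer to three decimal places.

Balance m(1−p*) = e·p* gives e = m(1−p*)/p* = 0.781×0.34600/0.65400 = 0.41319.
Starting from p₀ = 0.65400; update p ← p + (dp/dt)·Δt with the new parameters.
step 1: Δp = -0.05810, p = 0.59590
step 2: Δp = -0.03316, p = 0.56274
step 3: Δp = -0.01893, p = 0.54381

0.544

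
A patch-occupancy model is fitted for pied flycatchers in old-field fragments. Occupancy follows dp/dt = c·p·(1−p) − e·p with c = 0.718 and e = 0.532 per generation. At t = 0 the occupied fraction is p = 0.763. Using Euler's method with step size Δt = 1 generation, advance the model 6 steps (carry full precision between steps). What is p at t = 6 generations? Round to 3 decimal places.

Update rule: p ← p + [c·p·(1−p) − e·p]·Δt with Δt = 1.
p: 0.76300 → 0.48692  (Δp = -0.27608)
p: 0.48692 → 0.40726  (Δp = -0.07966)
p: 0.40726 → 0.36392  (Δp = -0.04334)
p: 0.36392 → 0.33652  (Δp = -0.02740)
p: 0.33652 → 0.31780  (Δp = -0.01872)
p: 0.31780 → 0.30440  (Δp = -0.01341)

0.304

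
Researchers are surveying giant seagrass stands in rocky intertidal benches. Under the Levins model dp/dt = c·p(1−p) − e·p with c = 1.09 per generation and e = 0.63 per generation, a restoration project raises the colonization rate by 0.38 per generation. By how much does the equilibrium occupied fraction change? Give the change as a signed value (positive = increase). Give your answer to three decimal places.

Before: p* = 1 − 0.63/1.09 = 0.4220.
After the change, c = 1.47, e = 0.63, so p* = 1 − 0.63/1.47 = 0.5714.
Δp* = 0.5714 − 0.4220 = +0.1494.

0.149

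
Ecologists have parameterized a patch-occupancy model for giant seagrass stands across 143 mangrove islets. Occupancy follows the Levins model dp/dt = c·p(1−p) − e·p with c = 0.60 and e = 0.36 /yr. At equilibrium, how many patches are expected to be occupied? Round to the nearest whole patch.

57

p* = 1 − e/c = 1 − 0.36/0.60 = 0.4000.
Expected occupied patches = N × p* = 143 × 0.4000 = 57.20 ≈ 57.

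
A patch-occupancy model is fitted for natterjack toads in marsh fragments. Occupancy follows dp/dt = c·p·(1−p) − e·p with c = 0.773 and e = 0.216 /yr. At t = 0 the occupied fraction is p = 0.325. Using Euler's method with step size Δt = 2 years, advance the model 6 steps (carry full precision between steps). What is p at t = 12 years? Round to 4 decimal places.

Update rule: p ← p + [c·p·(1−p) − e·p]·Δt with Δt = 2.
  1  |  dp/dt·Δt = +0.198754  |  p_1 = 0.523754
  2  |  dp/dt·Δt = +0.159366  |  p_2 = 0.683120
  3  |  dp/dt·Δt = +0.039550  |  p_3 = 0.722670
  4  |  dp/dt·Δt = -0.002347  |  p_4 = 0.720323
  5  |  dp/dt·Δt = +0.000274  |  p_5 = 0.720597
  6  |  dp/dt·Δt = -0.000031  |  p_6 = 0.720566

0.7206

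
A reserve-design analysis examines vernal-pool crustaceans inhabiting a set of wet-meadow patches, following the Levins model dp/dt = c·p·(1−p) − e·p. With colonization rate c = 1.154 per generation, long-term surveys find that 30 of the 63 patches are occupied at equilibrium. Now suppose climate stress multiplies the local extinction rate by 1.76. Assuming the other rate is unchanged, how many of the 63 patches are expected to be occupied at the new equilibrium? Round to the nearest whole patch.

Observed p* = 30/63 = 0.47619.
Balance c(1−p*) = e gives e = 1.154×(1 − 0.47619) = 0.60448.
New p* = 1 − e/c = 1 − 1.06388/1.15400 = 0.07809.
Expected occupied = 63 × 0.07809 = 4.92 ≈ 5.

5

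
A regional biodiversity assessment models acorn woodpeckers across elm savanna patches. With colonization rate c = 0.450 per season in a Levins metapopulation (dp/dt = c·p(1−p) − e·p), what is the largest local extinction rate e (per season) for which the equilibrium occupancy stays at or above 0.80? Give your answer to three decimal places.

0.090

1 − e/c ≥ 0.80 ⇒ e ≤ c(1 − 0.80) = 0.450 × 0.2000.
e_max = 0.0900.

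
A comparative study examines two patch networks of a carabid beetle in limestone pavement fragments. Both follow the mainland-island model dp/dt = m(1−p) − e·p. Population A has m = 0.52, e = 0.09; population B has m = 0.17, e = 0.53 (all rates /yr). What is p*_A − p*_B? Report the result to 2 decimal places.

0.61

A: p*_A = m/(m+e) = 0.52/0.6100 = 0.8525.
B: p*_B = 0.17/0.7000 = 0.2429.
p*_A − p*_B = 0.8525 − 0.2429 = 0.6096.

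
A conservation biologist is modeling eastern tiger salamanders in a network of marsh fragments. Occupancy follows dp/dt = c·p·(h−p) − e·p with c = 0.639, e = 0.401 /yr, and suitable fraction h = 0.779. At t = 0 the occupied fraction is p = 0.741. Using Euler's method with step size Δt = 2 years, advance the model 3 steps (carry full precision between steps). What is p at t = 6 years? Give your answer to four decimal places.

0.1700

Update rule: p ← p + [c·p·(h−p) − e·p]·Δt with Δt = 2.
  1  |  dp/dt·Δt = -0.558296  |  p_1 = 0.182704
  2  |  dp/dt·Δt = -0.007296  |  p_2 = 0.175408
  3  |  dp/dt·Δt = -0.005369  |  p_3 = 0.170039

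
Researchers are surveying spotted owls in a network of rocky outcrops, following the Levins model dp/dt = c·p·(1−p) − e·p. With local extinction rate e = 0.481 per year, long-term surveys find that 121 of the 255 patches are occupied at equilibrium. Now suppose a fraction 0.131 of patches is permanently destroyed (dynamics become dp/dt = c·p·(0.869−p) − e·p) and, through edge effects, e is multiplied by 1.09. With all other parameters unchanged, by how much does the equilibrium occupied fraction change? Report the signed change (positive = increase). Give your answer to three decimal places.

-0.178

Observed p* = 121/255 = 0.47451.
Balance c(1−p*) = e gives c = e/(1 − 0.47451) = 0.481/0.52549 = 0.91534.
New p* = 0.869 − e/c = 0.869 − 0.52429/0.91534 = 0.29622.
Δp* = 0.29622 − 0.47451 = -0.17829.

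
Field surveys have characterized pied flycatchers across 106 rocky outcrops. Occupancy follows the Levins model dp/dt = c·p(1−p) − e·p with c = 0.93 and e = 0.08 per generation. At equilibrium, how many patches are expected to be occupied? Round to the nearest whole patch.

97

p* = 1 − e/c = 1 − 0.08/0.93 = 0.9140.
Expected occupied patches = N × p* = 106 × 0.9140 = 96.88 ≈ 97.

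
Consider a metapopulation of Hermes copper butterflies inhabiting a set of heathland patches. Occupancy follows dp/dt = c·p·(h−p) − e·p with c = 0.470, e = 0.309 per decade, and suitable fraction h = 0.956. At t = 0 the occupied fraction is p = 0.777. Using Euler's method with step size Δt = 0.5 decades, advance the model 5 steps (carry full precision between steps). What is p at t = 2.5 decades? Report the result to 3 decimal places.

Update rule: p ← p + [c·p·(h−p) − e·p]·Δt with Δt = 0.5.
step 1: Δp = -0.08736, p = 0.68964
step 2: Δp = -0.06338, p = 0.62626
step 3: Δp = -0.04823, p = 0.57803
step 4: Δp = -0.03796, p = 0.54007
step 5: Δp = -0.03065, p = 0.50941

0.509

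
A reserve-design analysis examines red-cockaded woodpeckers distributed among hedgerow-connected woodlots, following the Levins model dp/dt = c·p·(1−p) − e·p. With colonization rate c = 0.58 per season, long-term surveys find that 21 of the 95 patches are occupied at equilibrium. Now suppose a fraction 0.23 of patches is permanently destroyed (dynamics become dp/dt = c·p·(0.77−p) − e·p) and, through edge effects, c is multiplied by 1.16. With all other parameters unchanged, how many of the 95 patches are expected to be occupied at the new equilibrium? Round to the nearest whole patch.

Observed p* = 21/95 = 0.22105.
Balance c(1−p*) = e gives e = 0.58×(1 − 0.22105) = 0.45179.
New p* = 0.77 − e/c = 0.77 − 0.45179/0.67280 = 0.09849.
Expected occupied = 95 × 0.09849 = 9.36 ≈ 9.

9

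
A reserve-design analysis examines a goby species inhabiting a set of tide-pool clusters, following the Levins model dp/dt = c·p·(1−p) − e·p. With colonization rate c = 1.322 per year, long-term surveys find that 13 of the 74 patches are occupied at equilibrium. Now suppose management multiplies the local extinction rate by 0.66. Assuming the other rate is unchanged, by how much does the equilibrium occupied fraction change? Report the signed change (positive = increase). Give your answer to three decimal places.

0.280

Observed p* = 13/74 = 0.17568.
Balance c(1−p*) = e gives e = 1.322×(1 − 0.17568) = 1.08975.
New p* = 1 − e/c = 1 − 0.71924/1.32200 = 0.45595.
Δp* = 0.45595 − 0.17568 = +0.28027.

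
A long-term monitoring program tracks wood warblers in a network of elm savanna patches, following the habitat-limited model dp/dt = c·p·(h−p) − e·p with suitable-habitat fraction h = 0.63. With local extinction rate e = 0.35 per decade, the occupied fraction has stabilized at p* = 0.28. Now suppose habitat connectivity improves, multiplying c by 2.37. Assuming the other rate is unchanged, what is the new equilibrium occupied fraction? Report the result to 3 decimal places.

0.482

Balance c(h−p*) = e gives c = e/(0.63 − 0.28000) = 0.35/0.35000 = 1.00000.
New p* = 0.63 − e/c = 0.63 − 0.35000/2.37000 = 0.48232.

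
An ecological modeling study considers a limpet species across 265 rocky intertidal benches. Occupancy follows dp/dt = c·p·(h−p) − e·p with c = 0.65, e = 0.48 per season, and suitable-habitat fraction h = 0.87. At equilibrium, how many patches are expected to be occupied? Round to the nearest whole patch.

35

p* = h − e/c = 0.87 − 0.7385 = 0.1315.
Expected occupied patches = N × p* = 265 × 0.1315 = 34.86 ≈ 35.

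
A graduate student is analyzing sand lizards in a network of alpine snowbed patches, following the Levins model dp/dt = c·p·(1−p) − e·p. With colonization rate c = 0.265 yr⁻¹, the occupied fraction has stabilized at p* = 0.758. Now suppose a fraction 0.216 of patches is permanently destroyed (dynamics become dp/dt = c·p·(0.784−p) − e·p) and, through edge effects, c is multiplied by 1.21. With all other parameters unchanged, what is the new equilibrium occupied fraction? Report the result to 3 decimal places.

0.584

Balance c(1−p*) = e gives e = 0.265×(1 − 0.75800) = 0.06413.
New p* = 0.784 − e/c = 0.784 − 0.06413/0.32065 = 0.58400.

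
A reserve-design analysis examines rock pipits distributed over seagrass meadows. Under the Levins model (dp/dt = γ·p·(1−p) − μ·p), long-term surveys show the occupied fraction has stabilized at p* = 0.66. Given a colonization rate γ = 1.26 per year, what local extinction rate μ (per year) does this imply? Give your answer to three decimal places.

At equilibrium γ(1−p*) = μ.
μ = 1.26 × (1 − 0.66) = 1.26 × 0.3400 = 0.4284.

0.428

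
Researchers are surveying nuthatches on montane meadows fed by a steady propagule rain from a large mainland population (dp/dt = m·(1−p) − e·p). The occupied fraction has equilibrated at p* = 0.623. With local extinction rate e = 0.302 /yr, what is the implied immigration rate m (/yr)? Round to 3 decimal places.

At equilibrium m(1−p*) = e·p*, so m = e·p*/(1−p*).
m = 0.302 × 0.623 / 0.3770 = 0.1881/0.3770 = 0.4991.

0.499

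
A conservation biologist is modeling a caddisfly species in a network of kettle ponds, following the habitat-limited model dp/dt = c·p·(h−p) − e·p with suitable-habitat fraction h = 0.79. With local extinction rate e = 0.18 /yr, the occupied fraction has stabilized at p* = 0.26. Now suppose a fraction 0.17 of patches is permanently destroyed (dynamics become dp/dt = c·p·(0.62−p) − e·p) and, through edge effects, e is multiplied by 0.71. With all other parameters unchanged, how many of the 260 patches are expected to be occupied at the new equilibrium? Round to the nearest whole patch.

Balance c(h−p*) = e gives c = e/(0.79 − 0.26000) = 0.18/0.53000 = 0.33962.
New p* = 0.62 − e/c = 0.62 − 0.12780/0.33962 = 0.24370.
Expected occupied = 260 × 0.24370 = 63.36 ≈ 63.

63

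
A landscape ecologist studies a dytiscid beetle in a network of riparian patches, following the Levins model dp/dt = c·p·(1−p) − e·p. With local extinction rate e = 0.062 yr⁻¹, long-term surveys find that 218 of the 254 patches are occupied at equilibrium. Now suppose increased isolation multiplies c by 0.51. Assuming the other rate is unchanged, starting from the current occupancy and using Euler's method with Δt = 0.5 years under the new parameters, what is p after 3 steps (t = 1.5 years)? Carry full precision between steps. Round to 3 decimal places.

Observed p* = 218/254 = 0.85827.
Balance c(1−p*) = e gives c = e/(1 − 0.85827) = 0.062/0.14173 = 0.43744.
Starting from p₀ = 0.85827; update p ← p + (dp/dt)·Δt with the new parameters.
t = 0.5: p = 0.85827 + (-0.01304) = 0.84523
t = 1: p = 0.84523 + (-0.01161) = 0.83362
t = 1.5: p = 0.83362 + (-0.01037) = 0.82325

0.823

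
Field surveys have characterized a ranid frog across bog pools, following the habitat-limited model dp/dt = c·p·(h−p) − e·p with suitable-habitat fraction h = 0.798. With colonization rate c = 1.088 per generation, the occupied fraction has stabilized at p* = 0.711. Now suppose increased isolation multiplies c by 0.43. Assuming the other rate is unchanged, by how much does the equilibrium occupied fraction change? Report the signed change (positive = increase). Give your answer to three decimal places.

Balance c(h−p*) = e gives e = 1.088×(0.798 − 0.71100) = 0.09466.
New p* = 0.798 − e/c = 0.798 − 0.09466/0.46784 = 0.59567.
Δp* = 0.59567 − 0.71100 = -0.11533.

-0.115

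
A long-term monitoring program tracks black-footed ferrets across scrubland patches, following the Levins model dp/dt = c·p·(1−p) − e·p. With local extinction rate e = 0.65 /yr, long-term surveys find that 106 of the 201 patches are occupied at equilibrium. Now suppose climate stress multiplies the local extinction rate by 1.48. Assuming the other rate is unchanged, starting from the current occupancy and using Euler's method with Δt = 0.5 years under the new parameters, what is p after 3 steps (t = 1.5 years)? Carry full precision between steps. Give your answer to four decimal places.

0.3732

Observed p* = 106/201 = 0.52736.
Balance c(1−p*) = e gives c = e/(1 − 0.52736) = 0.65/0.47264 = 1.37526.
Starting from p₀ = 0.52736; update p ← p + (dp/dt)·Δt with the new parameters.
  1  |  dp/dt·Δt = -0.082269  |  p_1 = 0.445095
  2  |  dp/dt·Δt = -0.044256  |  p_2 = 0.400839
  3  |  dp/dt·Δt = -0.027657  |  p_3 = 0.373182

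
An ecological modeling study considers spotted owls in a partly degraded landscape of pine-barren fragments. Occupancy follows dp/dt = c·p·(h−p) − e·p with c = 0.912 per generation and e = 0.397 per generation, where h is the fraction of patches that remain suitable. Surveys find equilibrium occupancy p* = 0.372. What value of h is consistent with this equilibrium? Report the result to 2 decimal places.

0.81

At equilibrium c(h−p*) = e, so h = p* + e/c.
h = 0.372 + 0.397/0.912 = 0.372 + 0.4353 = 0.8073.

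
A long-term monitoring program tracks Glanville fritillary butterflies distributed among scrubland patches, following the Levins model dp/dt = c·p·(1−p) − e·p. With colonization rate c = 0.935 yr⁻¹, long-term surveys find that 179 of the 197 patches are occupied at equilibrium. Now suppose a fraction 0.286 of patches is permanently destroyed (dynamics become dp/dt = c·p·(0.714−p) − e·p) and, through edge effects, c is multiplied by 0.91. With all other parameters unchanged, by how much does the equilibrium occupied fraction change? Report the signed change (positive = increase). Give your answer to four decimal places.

Observed p* = 179/197 = 0.90863.
Balance c(1−p*) = e gives e = 0.935×(1 − 0.90863) = 0.08543.
New p* = 0.714 − e/c = 0.714 − 0.08543/0.85085 = 0.61359.
Δp* = 0.61359 − 0.90863 = -0.29504.

-0.2950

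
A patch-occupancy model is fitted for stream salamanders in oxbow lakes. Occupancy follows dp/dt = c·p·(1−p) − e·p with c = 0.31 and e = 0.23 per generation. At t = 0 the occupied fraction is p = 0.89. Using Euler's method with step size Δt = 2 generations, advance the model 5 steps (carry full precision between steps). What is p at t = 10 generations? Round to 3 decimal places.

Update rule: p ← p + [c·p·(1−p) − e·p]·Δt with Δt = 2.
p: 0.89000 → 0.54130  (Δp = -0.34870)
p: 0.54130 → 0.44624  (Δp = -0.09505)
p: 0.44624 → 0.39418  (Δp = -0.05206)
p: 0.39418 → 0.36091  (Δp = -0.03327)
p: 0.36091 → 0.33790  (Δp = -0.02301)

0.338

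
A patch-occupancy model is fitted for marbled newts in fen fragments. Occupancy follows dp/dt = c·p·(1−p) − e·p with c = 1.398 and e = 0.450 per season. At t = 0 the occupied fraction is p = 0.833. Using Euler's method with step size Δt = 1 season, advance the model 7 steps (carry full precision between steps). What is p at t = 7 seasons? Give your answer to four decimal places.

0.6781

Update rule: p ← p + [c·p·(1−p) − e·p]·Δt with Δt = 1.
p: 0.83300 → 0.65263  (Δp = -0.18037)
p: 0.65263 → 0.67588  (Δp = +0.02325)
p: 0.67588 → 0.67799  (Δp = +0.00211)
p: 0.67799 → 0.67811  (Δp = +0.00012)
p: 0.67811 → 0.67811  (Δp = +0.00001)
p: 0.67811 → 0.67811  (Δp = +0.00000)
p: 0.67811 → 0.67811  (Δp = +0.00000)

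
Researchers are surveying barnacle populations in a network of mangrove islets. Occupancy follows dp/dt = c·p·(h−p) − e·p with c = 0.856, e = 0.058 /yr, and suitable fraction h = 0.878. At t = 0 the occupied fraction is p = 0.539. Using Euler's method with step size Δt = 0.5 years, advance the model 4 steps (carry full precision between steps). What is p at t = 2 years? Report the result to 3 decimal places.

Update rule: p ← p + [c·p·(h−p) − e·p]·Δt with Δt = 0.5.
  1  |  dp/dt·Δt = +0.062574  |  p_1 = 0.601574
  2  |  dp/dt·Δt = +0.053727  |  p_2 = 0.655300
  3  |  dp/dt·Δt = +0.043457  |  p_3 = 0.698757
  4  |  dp/dt·Δt = +0.033342  |  p_4 = 0.732099

0.732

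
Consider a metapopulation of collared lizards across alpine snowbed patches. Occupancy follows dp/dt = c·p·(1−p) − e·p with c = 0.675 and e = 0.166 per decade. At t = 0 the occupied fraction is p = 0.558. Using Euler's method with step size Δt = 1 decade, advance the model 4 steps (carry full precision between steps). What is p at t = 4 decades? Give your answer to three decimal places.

Update rule: p ← p + [c·p·(1−p) − e·p]·Δt with Δt = 1.
  1  |  dp/dt·Δt = +0.073851  |  p_1 = 0.631851
  2  |  dp/dt·Δt = +0.052128  |  p_2 = 0.683979
  3  |  dp/dt·Δt = +0.032362  |  p_3 = 0.716341
  4  |  dp/dt·Δt = +0.018245  |  p_4 = 0.734586

0.735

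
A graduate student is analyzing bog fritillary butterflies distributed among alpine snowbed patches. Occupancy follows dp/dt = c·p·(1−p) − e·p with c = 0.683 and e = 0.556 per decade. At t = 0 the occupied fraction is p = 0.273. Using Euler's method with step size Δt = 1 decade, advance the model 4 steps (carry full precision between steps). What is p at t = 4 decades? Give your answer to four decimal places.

0.2268

Update rule: p ← p + [c·p·(1−p) − e·p]·Δt with Δt = 1.
step 1: Δp = -0.01623, p = 0.25677
step 2: Δp = -0.01242, p = 0.24435
step 3: Δp = -0.00975, p = 0.23460
step 4: Δp = -0.00780, p = 0.22680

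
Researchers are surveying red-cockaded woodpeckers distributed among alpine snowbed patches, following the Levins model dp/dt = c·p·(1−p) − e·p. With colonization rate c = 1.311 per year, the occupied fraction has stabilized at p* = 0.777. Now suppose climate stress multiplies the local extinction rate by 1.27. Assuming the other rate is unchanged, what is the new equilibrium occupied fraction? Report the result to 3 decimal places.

Balance c(1−p*) = e gives e = 1.311×(1 − 0.77700) = 0.29235.
New p* = 1 − e/c = 1 − 0.37128/1.31100 = 0.71680.

0.717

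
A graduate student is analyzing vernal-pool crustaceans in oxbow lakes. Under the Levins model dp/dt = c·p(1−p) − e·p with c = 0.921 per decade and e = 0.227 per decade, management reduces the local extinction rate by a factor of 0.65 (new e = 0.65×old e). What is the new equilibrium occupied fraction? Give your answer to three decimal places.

0.840

Before: p* = 1 − 0.227/0.921 = 0.7535.
After the change, c = 0.921, e = 0.14755, so p* = 1 − 0.14755/0.921 = 0.8398.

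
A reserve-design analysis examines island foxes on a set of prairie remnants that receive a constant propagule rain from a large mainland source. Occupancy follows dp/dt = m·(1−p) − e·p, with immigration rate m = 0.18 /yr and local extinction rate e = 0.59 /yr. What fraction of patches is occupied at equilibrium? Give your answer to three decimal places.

Setting dp/dt = 0: m − m·p* = e·p*, so m = (m+e)·p*.
p* = m/(m+e) = 0.18/(0.18+0.59) = 0.18/0.7700 = 0.2338.

0.234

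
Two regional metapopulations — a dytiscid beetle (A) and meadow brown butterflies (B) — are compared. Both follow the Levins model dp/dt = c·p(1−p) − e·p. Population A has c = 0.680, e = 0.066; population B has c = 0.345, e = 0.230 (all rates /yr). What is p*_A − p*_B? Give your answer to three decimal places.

A: p*_A = 1 − 0.066/0.680 = 0.9029.
B: p*_B = 1 − 0.230/0.345 = 0.3333.
p*_A − p*_B = 0.9029 − 0.3333 = 0.5696.

0.570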